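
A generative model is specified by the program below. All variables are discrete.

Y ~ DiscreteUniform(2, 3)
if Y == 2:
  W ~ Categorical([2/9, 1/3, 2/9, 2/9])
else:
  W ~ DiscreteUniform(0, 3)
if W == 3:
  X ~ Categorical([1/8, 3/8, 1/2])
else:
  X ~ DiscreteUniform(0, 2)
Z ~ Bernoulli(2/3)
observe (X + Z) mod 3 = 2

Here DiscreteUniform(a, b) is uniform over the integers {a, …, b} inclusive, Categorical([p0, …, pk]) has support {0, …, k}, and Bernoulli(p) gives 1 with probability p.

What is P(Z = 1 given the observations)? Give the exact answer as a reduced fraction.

P(Z = 1 | obs) = 593/915

Enumerate traces; 16 have nonzero weight after conditioning:
  (Y=2, W=0, X=1, Z=1) weight 2/81
  (Y=2, W=0, X=2, Z=0) weight 1/81
  (Y=2, W=1, X=1, Z=1) weight 1/27
  (Y=2, W=1, X=2, Z=0) weight 1/54
  (Y=2, W=2, X=1, Z=1) weight 2/81
  (Y=2, W=2, X=2, Z=0) weight 1/81
  (Y=2, W=3, X=1, Z=1) weight 1/36
  (Y=2, W=3, X=2, Z=0) weight 1/54
  … 8 more
Group by Z:
  weight(Z=0) = 161/1296
  weight(Z=1) = 593/2592
Total weight = 161/1296 + 593/2592 = 305/864
P(Z=0 | obs) = 161/1296 / 305/864 = 322/915
P(Z=1 | obs) = 593/2592 / 305/864 = 593/915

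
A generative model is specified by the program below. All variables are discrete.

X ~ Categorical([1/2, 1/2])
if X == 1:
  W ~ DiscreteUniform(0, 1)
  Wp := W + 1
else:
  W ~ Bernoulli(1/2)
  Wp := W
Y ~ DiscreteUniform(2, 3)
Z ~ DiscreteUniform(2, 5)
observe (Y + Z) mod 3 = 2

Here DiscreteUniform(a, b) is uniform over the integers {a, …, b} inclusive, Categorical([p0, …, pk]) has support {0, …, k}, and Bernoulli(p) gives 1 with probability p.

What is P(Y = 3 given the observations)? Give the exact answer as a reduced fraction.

Enumerate traces; 12 have nonzero weight after conditioning:
  (X=0, W=0, Y=2, Z=3) weight 1/32
  (X=0, W=0, Y=3, Z=2) weight 1/32
  (X=0, W=0, Y=3, Z=5) weight 1/32
  (X=0, W=1, Y=2, Z=3) weight 1/32
  (X=0, W=1, Y=3, Z=2) weight 1/32
  (X=0, W=1, Y=3, Z=5) weight 1/32
  (X=1, W=0, Y=2, Z=3) weight 1/32
  (X=1, W=0, Y=3, Z=2) weight 1/32
  … 4 more
Group by Y:
  weight(Y=2) = 1/8
  weight(Y=3) = 1/4
Total weight = 1/8 + 1/4 = 3/8
P(Y=2 | obs) = 1/8 / 3/8 = 1/3
P(Y=3 | obs) = 1/4 / 3/8 = 2/3

P(Y = 3 | obs) = 2/3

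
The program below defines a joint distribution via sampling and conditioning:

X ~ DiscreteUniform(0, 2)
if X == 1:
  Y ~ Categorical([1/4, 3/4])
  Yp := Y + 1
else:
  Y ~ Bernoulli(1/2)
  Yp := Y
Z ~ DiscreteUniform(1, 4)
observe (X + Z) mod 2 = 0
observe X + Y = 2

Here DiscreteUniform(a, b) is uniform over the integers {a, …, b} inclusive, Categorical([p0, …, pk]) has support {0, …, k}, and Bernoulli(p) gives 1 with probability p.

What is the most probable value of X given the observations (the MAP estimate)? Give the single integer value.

Enumerate traces; 4 have nonzero weight after conditioning:
  (X=1, Y=1, Z=1) weight 1/16
  (X=1, Y=1, Z=3) weight 1/16
  (X=2, Y=0, Z=2) weight 1/24
  (X=2, Y=0, Z=4) weight 1/24
Group by X:
  weight(X=1) = 1/8
  weight(X=2) = 1/12
Total weight = 1/8 + 1/12 = 5/24
P(X=1 | obs) = 1/8 / 5/24 = 3/5
P(X=2 | obs) = 1/12 / 5/24 = 2/5
argmax = 1

argmax_v P(X = v | obs) = 1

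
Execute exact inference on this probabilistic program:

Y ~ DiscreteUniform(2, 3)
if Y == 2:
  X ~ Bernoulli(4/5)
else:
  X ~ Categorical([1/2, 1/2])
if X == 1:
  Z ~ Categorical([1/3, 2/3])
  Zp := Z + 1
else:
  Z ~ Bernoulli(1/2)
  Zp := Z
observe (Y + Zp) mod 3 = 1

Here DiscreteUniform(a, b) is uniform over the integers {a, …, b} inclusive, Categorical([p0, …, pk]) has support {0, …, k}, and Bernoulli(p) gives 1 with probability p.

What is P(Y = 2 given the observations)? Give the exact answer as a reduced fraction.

Enumerate traces; 3 have nonzero weight after conditioning:
  (Y=2, X=1, Z=1) weight 4/15
  (Y=3, X=0, Z=1) weight 1/8
  (Y=3, X=1, Z=0) weight 1/12
Group by Y:
  weight(Y=2) = 4/15
  weight(Y=3) = 5/24
Total weight = 4/15 + 5/24 = 19/40
P(Y=2 | obs) = 4/15 / 19/40 = 32/57
P(Y=3 | obs) = 5/24 / 19/40 = 25/57

P(Y = 2 | obs) = 32/57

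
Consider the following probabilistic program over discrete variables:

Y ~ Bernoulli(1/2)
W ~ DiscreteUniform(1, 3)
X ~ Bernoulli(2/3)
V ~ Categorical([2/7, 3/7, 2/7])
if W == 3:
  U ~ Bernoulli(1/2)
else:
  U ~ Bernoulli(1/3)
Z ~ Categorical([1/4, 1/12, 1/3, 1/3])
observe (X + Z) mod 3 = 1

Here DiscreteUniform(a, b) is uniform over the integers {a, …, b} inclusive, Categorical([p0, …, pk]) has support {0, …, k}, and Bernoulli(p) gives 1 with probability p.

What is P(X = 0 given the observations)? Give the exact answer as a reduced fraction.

P(X = 0 | obs) = 1/15

Enumerate traces; 108 have nonzero weight after conditioning:
  (Y=0, W=1, X=0, V=0, U=0, Z=1) weight 1/1134
  (Y=0, W=1, X=0, V=0, U=1, Z=1) weight 1/2268
  (Y=0, W=1, X=0, V=1, U=0, Z=1) weight 1/756
  (Y=0, W=1, X=0, V=1, U=1, Z=1) weight 1/1512
  (Y=0, W=1, X=0, V=2, U=0, Z=1) weight 1/1134
  (Y=0, W=1, X=0, V=2, U=1, Z=1) weight 1/2268
  (Y=0, W=1, X=1, V=0, U=0, Z=0) weight 1/189
  (Y=0, W=1, X=1, V=0, U=0, Z=3) weight 4/567
  … 100 more
Group by X:
  weight(X=0) = 1/36
  weight(X=1) = 7/18
Total weight = 1/36 + 7/18 = 5/12
P(X=0 | obs) = 1/36 / 5/12 = 1/15
P(X=1 | obs) = 7/18 / 5/12 = 14/15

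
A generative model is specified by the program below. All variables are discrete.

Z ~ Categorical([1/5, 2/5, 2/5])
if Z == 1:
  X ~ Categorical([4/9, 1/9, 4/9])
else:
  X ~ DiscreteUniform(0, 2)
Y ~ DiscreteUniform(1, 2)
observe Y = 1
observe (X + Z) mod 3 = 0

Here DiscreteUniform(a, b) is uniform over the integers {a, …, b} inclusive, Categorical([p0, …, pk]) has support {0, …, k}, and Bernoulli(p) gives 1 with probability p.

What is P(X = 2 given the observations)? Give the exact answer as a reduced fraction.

Enumerate traces; 3 have nonzero weight after conditioning:
  (Z=0, X=0, Y=1) weight 1/30
  (Z=1, X=2, Y=1) weight 4/45
  (Z=2, X=1, Y=1) weight 1/15
Group by X:
  weight(X=0) = 1/30
  weight(X=1) = 1/15
  weight(X=2) = 4/45
Total weight = 1/30 + 1/15 + 4/45 = 17/90
P(X=0 | obs) = 1/30 / 17/90 = 3/17
P(X=1 | obs) = 1/15 / 17/90 = 6/17
P(X=2 | obs) = 4/45 / 17/90 = 8/17

P(X = 2 | obs) = 8/17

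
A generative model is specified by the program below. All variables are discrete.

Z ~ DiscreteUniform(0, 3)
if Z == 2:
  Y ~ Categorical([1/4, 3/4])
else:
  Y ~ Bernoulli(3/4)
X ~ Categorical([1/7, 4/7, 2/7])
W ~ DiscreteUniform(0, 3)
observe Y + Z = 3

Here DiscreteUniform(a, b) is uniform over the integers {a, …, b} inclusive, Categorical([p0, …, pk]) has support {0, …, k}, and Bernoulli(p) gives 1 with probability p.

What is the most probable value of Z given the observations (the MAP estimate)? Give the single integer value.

Enumerate traces; 24 have nonzero weight after conditioning:
  (Z=2, Y=1, X=0, W=0) weight 3/448
  (Z=2, Y=1, X=0, W=1) weight 3/448
  (Z=2, Y=1, X=0, W=2) weight 3/448
  (Z=2, Y=1, X=0, W=3) weight 3/448
  (Z=2, Y=1, X=1, W=0) weight 3/112
  (Z=2, Y=1, X=1, W=1) weight 3/112
  (Z=2, Y=1, X=1, W=2) weight 3/112
  (Z=2, Y=1, X=1, W=3) weight 3/112
  (Z=3, Y=0, X=0, W=0) weight 1/448
  … 15 more
Group by Z:
  weight(Z=2) = 3/16
  weight(Z=3) = 1/16
Total weight = 3/16 + 1/16 = 1/4
P(Z=2 | obs) = 3/16 / 1/4 = 3/4
P(Z=3 | obs) = 1/16 / 1/4 = 1/4
argmax = 2

argmax_v P(Z = v | obs) = 2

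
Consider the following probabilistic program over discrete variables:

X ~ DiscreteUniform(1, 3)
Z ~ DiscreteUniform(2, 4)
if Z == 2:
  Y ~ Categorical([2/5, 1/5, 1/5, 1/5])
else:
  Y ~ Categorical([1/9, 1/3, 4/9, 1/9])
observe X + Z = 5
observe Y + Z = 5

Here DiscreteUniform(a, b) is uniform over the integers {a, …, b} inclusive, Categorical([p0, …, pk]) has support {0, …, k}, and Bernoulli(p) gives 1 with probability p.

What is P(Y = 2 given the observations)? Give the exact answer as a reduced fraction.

P(Y = 2 | obs) = 5/11

Enumerate traces; 3 have nonzero weight after conditioning:
  (X=1, Z=4, Y=1) weight 1/27
  (X=2, Z=3, Y=2) weight 4/81
  (X=3, Z=2, Y=3) weight 1/45
Group by Y:
  weight(Y=1) = 1/27
  weight(Y=2) = 4/81
  weight(Y=3) = 1/45
Total weight = 1/27 + 4/81 + 1/45 = 44/405
P(Y=1 | obs) = 1/27 / 44/405 = 15/44
P(Y=2 | obs) = 4/81 / 44/405 = 5/11
P(Y=3 | obs) = 1/45 / 44/405 = 9/44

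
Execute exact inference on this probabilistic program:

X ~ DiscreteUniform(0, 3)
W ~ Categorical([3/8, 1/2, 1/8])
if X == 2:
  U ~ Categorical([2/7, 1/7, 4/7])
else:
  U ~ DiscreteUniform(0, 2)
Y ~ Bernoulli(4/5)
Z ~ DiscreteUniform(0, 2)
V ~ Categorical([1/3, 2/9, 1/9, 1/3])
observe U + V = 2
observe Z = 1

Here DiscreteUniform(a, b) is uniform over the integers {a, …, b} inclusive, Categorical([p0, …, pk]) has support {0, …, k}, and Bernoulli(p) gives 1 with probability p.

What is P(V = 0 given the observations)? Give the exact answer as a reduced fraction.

Enumerate traces; 72 have nonzero weight after conditioning:
  (X=0, W=0, U=0, Y=0, Z=1, V=2) weight 1/4320
  (X=0, W=0, U=0, Y=1, Z=1, V=2) weight 1/1080
  (X=0, W=0, U=1, Y=0, Z=1, V=1) weight 1/2160
  (X=0, W=0, U=1, Y=1, Z=1, V=1) weight 1/540
  (X=0, W=0, U=2, Y=0, Z=1, V=0) weight 1/1440
  (X=0, W=0, U=2, Y=1, Z=1, V=0) weight 1/360
  (X=0, W=1, U=0, Y=0, Z=1, V=2) weight 1/3240
  (X=0, W=1, U=0, Y=1, Z=1, V=2) weight 1/810
  … 64 more
Group by V:
  weight(V=0) = 11/252
  weight(V=1) = 4/189
  weight(V=2) = 1/84
Total weight = 11/252 + 4/189 + 1/84 = 29/378
P(V=0 | obs) = 11/252 / 29/378 = 33/58
P(V=1 | obs) = 4/189 / 29/378 = 8/29
P(V=2 | obs) = 1/84 / 29/378 = 9/58

P(V = 0 | obs) = 33/58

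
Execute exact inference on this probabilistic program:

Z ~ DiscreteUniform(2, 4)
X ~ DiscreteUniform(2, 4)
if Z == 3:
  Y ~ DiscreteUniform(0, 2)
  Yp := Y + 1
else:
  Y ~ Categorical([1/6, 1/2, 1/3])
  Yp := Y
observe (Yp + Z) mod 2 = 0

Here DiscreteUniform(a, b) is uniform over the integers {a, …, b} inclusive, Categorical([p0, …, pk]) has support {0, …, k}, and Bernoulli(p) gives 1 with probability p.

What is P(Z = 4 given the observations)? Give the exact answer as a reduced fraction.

P(Z = 4 | obs) = 3/10

Enumerate traces; 18 have nonzero weight after conditioning:
  (Z=2, X=2, Y=0) weight 1/54
  (Z=2, X=2, Y=2) weight 1/27
  (Z=2, X=3, Y=0) weight 1/54
  (Z=2, X=3, Y=2) weight 1/27
  (Z=2, X=4, Y=0) weight 1/54
  (Z=2, X=4, Y=2) weight 1/27
  (Z=3, X=2, Y=0) weight 1/27
  (Z=3, X=2, Y=2) weight 1/27
  (Z=4, X=2, Y=0) weight 1/54
  … 9 more
Group by Z:
  weight(Z=2) = 1/6
  weight(Z=3) = 2/9
  weight(Z=4) = 1/6
Total weight = 1/6 + 2/9 + 1/6 = 5/9
P(Z=2 | obs) = 1/6 / 5/9 = 3/10
P(Z=3 | obs) = 2/9 / 5/9 = 2/5
P(Z=4 | obs) = 1/6 / 5/9 = 3/10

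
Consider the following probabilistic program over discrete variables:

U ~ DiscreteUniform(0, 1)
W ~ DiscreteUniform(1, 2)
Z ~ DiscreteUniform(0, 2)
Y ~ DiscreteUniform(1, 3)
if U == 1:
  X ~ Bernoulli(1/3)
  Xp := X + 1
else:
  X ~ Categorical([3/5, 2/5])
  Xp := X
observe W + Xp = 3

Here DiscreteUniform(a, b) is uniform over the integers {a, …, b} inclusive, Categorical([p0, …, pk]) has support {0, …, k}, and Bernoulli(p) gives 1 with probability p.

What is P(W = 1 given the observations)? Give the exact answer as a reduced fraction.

P(W = 1 | obs) = 5/21

Enumerate traces; 27 have nonzero weight after conditioning:
  (U=0, W=2, Z=0, Y=1, X=1) weight 1/90
  (U=0, W=2, Z=0, Y=2, X=1) weight 1/90
  (U=0, W=2, Z=0, Y=3, X=1) weight 1/90
  (U=0, W=2, Z=1, Y=1, X=1) weight 1/90
  (U=0, W=2, Z=1, Y=2, X=1) weight 1/90
  (U=0, W=2, Z=1, Y=3, X=1) weight 1/90
  (U=0, W=2, Z=2, Y=1, X=1) weight 1/90
  (U=0, W=2, Z=2, Y=2, X=1) weight 1/90
  (U=1, W=1, Z=0, Y=1, X=1) weight 1/108
  … 18 more
Group by W:
  weight(W=1) = 1/12
  weight(W=2) = 4/15
Total weight = 1/12 + 4/15 = 7/20
P(W=1 | obs) = 1/12 / 7/20 = 5/21
P(W=2 | obs) = 4/15 / 7/20 = 16/21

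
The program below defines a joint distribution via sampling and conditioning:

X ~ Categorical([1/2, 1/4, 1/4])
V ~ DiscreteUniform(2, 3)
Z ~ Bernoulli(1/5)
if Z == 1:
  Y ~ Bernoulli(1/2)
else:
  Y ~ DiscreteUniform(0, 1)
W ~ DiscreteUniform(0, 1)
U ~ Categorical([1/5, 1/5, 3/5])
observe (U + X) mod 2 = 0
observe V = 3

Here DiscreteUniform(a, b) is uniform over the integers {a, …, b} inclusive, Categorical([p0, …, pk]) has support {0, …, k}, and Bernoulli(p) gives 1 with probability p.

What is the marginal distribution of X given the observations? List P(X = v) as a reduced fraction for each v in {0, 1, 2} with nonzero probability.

P(X=0) = 8/13, P(X=1) = 1/13, P(X=2) = 4/13

Enumerate traces; 40 have nonzero weight after conditioning:
  (X=0, V=3, Z=0, Y=0, W=0, U=0) weight 1/100
  (X=0, V=3, Z=0, Y=0, W=0, U=2) weight 3/100
  (X=0, V=3, Z=0, Y=0, W=1, U=0) weight 1/100
  (X=0, V=3, Z=0, Y=0, W=1, U=2) weight 3/100
  (X=0, V=3, Z=0, Y=1, W=0, U=0) weight 1/100
  (X=0, V=3, Z=0, Y=1, W=0, U=2) weight 3/100
  (X=0, V=3, Z=0, Y=1, W=1, U=0) weight 1/100
  (X=0, V=3, Z=0, Y=1, W=1, U=2) weight 3/100
  (X=1, V=3, Z=0, Y=0, W=0, U=1) weight 1/200
  (X=2, V=3, Z=0, Y=0, W=0, U=0) weight 1/200
  … 30 more
Group by X:
  weight(X=0) = 1/5
  weight(X=1) = 1/40
  weight(X=2) = 1/10
Total weight = 1/5 + 1/40 + 1/10 = 13/40
P(X=0 | obs) = 1/5 / 13/40 = 8/13
P(X=1 | obs) = 1/40 / 13/40 = 1/13
P(X=2 | obs) = 1/10 / 13/40 = 4/13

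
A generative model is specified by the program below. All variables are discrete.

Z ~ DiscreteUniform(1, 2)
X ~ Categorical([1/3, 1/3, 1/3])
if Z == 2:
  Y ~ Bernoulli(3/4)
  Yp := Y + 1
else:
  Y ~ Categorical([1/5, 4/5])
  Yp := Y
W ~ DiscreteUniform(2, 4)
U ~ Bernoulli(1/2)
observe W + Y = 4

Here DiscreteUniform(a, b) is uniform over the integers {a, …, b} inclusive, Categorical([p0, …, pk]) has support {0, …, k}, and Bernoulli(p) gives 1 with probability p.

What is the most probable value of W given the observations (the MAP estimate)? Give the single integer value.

Enumerate traces; 24 have nonzero weight after conditioning:
  (Z=1, X=0, Y=0, W=4, U=0) weight 1/180
  (Z=1, X=0, Y=0, W=4, U=1) weight 1/180
  (Z=1, X=0, Y=1, W=3, U=0) weight 1/45
  (Z=1, X=0, Y=1, W=3, U=1) weight 1/45
  (Z=1, X=1, Y=0, W=4, U=0) weight 1/180
  (Z=1, X=1, Y=0, W=4, U=1) weight 1/180
  (Z=1, X=1, Y=1, W=3, U=0) weight 1/45
  (Z=1, X=1, Y=1, W=3, U=1) weight 1/45
  … 16 more
Group by W:
  weight(W=3) = 31/120
  weight(W=4) = 3/40
Total weight = 31/120 + 3/40 = 1/3
P(W=3 | obs) = 31/120 / 1/3 = 31/40
P(W=4 | obs) = 3/40 / 1/3 = 9/40
argmax = 3

argmax_v P(W = v | obs) = 3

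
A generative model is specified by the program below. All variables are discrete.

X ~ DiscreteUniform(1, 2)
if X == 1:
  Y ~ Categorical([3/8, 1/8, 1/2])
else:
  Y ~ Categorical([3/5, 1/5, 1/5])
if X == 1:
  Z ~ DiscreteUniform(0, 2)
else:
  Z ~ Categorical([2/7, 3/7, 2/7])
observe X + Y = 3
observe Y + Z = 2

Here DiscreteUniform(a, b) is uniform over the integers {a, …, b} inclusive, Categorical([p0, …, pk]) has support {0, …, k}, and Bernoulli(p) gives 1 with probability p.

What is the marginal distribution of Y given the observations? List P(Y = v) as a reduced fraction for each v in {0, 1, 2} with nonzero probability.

Enumerate traces; 2 have nonzero weight after conditioning:
  (X=1, Y=2, Z=0) weight 1/12
  (X=2, Y=1, Z=1) weight 3/70
Group by Y:
  weight(Y=1) = 3/70
  weight(Y=2) = 1/12
Total weight = 3/70 + 1/12 = 53/420
P(Y=1 | obs) = 3/70 / 53/420 = 18/53
P(Y=2 | obs) = 1/12 / 53/420 = 35/53

P(Y=1) = 18/53, P(Y=2) = 35/53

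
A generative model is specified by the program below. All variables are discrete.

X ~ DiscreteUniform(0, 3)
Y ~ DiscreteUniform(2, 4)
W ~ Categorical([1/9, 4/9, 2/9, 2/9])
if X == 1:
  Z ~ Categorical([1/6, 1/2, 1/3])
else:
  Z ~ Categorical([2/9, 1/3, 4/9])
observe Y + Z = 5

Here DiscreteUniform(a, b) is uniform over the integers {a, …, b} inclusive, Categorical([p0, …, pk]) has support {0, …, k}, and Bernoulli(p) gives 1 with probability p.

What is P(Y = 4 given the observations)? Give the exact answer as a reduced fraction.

Enumerate traces; 32 have nonzero weight after conditioning:
  (X=0, Y=3, W=0, Z=2) weight 1/243
  (X=0, Y=3, W=1, Z=2) weight 4/243
  (X=0, Y=3, W=2, Z=2) weight 2/243
  (X=0, Y=3, W=3, Z=2) weight 2/243
  (X=0, Y=4, W=0, Z=1) weight 1/324
  (X=0, Y=4, W=1, Z=1) weight 1/81
  (X=0, Y=4, W=2, Z=1) weight 1/162
  (X=0, Y=4, W=3, Z=1) weight 1/162
  … 24 more
Group by Y:
  weight(Y=3) = 5/36
  weight(Y=4) = 1/8
Total weight = 5/36 + 1/8 = 19/72
P(Y=3 | obs) = 5/36 / 19/72 = 10/19
P(Y=4 | obs) = 1/8 / 19/72 = 9/19

P(Y = 4 | obs) = 9/19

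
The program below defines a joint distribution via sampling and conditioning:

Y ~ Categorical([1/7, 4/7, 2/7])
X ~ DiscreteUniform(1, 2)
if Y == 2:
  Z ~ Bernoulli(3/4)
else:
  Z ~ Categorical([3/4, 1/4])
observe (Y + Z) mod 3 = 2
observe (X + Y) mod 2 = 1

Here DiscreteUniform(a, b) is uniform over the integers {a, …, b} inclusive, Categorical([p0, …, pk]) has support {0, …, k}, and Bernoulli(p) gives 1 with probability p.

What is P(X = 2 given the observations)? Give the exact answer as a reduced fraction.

Enumerate traces; 2 have nonzero weight after conditioning:
  (Y=1, X=2, Z=1) weight 1/14
  (Y=2, X=1, Z=0) weight 1/28
Group by X:
  weight(X=1) = 1/28
  weight(X=2) = 1/14
Total weight = 1/28 + 1/14 = 3/28
P(X=1 | obs) = 1/28 / 3/28 = 1/3
P(X=2 | obs) = 1/14 / 3/28 = 2/3

P(X = 2 | obs) = 2/3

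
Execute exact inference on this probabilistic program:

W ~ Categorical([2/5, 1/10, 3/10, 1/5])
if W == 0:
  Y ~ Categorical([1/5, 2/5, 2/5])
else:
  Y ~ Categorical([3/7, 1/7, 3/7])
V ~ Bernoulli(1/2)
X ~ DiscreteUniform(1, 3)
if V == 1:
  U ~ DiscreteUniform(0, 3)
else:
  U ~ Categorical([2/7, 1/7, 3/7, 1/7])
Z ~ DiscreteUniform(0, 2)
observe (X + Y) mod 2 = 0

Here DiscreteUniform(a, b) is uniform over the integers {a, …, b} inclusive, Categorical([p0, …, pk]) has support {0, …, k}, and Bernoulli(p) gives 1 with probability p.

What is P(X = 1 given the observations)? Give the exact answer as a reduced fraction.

Enumerate traces; 384 have nonzero weight after conditioning:
  (W=0, Y=0, V=0, X=2, U=0, Z=0) weight 2/1575
  (W=0, Y=0, V=0, X=2, U=0, Z=1) weight 2/1575
  (W=0, Y=0, V=0, X=2, U=0, Z=2) weight 2/1575
  (W=0, Y=0, V=0, X=2, U=1, Z=0) weight 1/1575
  (W=0, Y=0, V=0, X=2, U=1, Z=1) weight 1/1575
  (W=0, Y=0, V=0, X=2, U=1, Z=2) weight 1/1575
  (W=0, Y=0, V=0, X=2, U=2, Z=0) weight 1/525
  (W=0, Y=0, V=0, X=2, U=2, Z=1) weight 1/525
  (W=0, Y=1, V=0, X=1, U=0, Z=0) weight 4/1575
  (W=0, Y=1, V=0, X=3, U=0, Z=0) weight 4/1575
  … 374 more
Group by X:
  weight(X=1) = 43/525
  weight(X=2) = 44/175
  weight(X=3) = 43/525
Total weight = 43/525 + 44/175 + 43/525 = 218/525
P(X=1 | obs) = 43/525 / 218/525 = 43/218
P(X=2 | obs) = 44/175 / 218/525 = 66/109
P(X=3 | obs) = 43/525 / 218/525 = 43/218

P(X = 1 | obs) = 43/218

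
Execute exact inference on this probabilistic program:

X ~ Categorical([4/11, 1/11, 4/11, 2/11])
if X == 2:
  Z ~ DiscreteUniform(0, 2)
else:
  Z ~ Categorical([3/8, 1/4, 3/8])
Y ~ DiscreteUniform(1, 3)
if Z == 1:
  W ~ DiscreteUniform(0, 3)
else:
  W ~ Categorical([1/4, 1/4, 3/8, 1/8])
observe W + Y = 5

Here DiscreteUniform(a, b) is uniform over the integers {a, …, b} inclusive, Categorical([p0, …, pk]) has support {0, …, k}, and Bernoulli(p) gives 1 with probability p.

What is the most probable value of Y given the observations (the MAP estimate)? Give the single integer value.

Enumerate traces; 24 have nonzero weight after conditioning:
  (X=0, Z=0, Y=2, W=3) weight 1/176
  (X=0, Z=0, Y=3, W=2) weight 3/176
  (X=0, Z=1, Y=2, W=3) weight 1/132
  (X=0, Z=1, Y=3, W=2) weight 1/132
  (X=0, Z=2, Y=2, W=3) weight 1/176
  (X=0, Z=2, Y=3, W=2) weight 3/176
  (X=1, Z=0, Y=2, W=3) weight 1/704
  (X=1, Z=0, Y=3, W=2) weight 3/704
  … 16 more
Group by Y:
  weight(Y=2) = 169/3168
  weight(Y=3) = 359/3168
Total weight = 169/3168 + 359/3168 = 1/6
P(Y=2 | obs) = 169/3168 / 1/6 = 169/528
P(Y=3 | obs) = 359/3168 / 1/6 = 359/528
argmax = 3

argmax_v P(Y = v | obs) = 3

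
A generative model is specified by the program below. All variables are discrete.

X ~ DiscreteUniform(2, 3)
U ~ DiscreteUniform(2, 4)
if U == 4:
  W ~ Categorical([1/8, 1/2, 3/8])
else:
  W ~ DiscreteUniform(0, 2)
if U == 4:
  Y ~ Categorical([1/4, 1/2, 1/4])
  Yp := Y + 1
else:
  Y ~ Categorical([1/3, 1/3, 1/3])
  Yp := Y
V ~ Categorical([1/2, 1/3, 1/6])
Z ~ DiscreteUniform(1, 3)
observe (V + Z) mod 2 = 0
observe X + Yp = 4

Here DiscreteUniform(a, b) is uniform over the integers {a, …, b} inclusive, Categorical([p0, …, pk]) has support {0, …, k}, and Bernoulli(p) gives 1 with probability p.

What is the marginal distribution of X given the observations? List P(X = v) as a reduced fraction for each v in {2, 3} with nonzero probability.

Enumerate traces; 72 have nonzero weight after conditioning:
  (X=2, U=2, W=0, Y=2, V=0, Z=2) weight 1/324
  (X=2, U=2, W=0, Y=2, V=1, Z=1) weight 1/486
  (X=2, U=2, W=0, Y=2, V=1, Z=3) weight 1/486
  (X=2, U=2, W=0, Y=2, V=2, Z=2) weight 1/972
  (X=2, U=2, W=1, Y=2, V=0, Z=2) weight 1/324
  (X=2, U=2, W=1, Y=2, V=1, Z=1) weight 1/486
  (X=2, U=2, W=1, Y=2, V=1, Z=3) weight 1/486
  (X=2, U=2, W=1, Y=2, V=2, Z=2) weight 1/972
  (X=3, U=2, W=0, Y=1, V=0, Z=2) weight 1/324
  … 63 more
Group by X:
  weight(X=2) = 7/81
  weight(X=3) = 11/162
Total weight = 7/81 + 11/162 = 25/162
P(X=2 | obs) = 7/81 / 25/162 = 14/25
P(X=3 | obs) = 11/162 / 25/162 = 11/25

P(X=2) = 14/25, P(X=3) = 11/25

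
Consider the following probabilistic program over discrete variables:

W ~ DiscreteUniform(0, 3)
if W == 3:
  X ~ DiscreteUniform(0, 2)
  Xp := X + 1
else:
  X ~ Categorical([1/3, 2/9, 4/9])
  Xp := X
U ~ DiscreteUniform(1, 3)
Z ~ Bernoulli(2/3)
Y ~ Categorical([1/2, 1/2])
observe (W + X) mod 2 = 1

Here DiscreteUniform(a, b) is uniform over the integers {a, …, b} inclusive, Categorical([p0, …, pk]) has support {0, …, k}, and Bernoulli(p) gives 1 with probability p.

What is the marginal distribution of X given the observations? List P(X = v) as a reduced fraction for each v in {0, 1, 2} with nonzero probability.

P(X=0) = 6/17, P(X=1) = 4/17, P(X=2) = 7/17

Enumerate traces; 72 have nonzero weight after conditioning:
  (W=0, X=1, U=1, Z=0, Y=0) weight 1/324
  (W=0, X=1, U=1, Z=0, Y=1) weight 1/324
  (W=0, X=1, U=1, Z=1, Y=0) weight 1/162
  (W=0, X=1, U=1, Z=1, Y=1) weight 1/162
  (W=0, X=1, U=2, Z=0, Y=0) weight 1/324
  (W=0, X=1, U=2, Z=0, Y=1) weight 1/324
  (W=0, X=1, U=2, Z=1, Y=0) weight 1/162
  (W=0, X=1, U=2, Z=1, Y=1) weight 1/162
  (W=1, X=0, U=1, Z=0, Y=0) weight 1/216
  (W=1, X=2, U=1, Z=0, Y=0) weight 1/162
  … 62 more
Group by X:
  weight(X=0) = 1/6
  weight(X=1) = 1/9
  weight(X=2) = 7/36
Total weight = 1/6 + 1/9 + 7/36 = 17/36
P(X=0 | obs) = 1/6 / 17/36 = 6/17
P(X=1 | obs) = 1/9 / 17/36 = 4/17
P(X=2 | obs) = 7/36 / 17/36 = 7/17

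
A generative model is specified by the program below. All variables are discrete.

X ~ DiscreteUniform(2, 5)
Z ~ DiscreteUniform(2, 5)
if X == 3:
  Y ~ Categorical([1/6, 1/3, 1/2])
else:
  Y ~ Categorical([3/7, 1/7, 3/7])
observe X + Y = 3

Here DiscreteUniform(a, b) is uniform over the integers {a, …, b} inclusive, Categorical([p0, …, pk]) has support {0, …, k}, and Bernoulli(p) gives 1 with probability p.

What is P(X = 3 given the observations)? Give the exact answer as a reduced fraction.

P(X = 3 | obs) = 7/13

Enumerate traces; 8 have nonzero weight after conditioning:
  (X=2, Z=2, Y=1) weight 1/112
  (X=2, Z=3, Y=1) weight 1/112
  (X=2, Z=4, Y=1) weight 1/112
  (X=2, Z=5, Y=1) weight 1/112
  (X=3, Z=2, Y=0) weight 1/96
  (X=3, Z=3, Y=0) weight 1/96
  (X=3, Z=4, Y=0) weight 1/96
  (X=3, Z=5, Y=0) weight 1/96
Group by X:
  weight(X=2) = 1/28
  weight(X=3) = 1/24
Total weight = 1/28 + 1/24 = 13/168
P(X=2 | obs) = 1/28 / 13/168 = 6/13
P(X=3 | obs) = 1/24 / 13/168 = 7/13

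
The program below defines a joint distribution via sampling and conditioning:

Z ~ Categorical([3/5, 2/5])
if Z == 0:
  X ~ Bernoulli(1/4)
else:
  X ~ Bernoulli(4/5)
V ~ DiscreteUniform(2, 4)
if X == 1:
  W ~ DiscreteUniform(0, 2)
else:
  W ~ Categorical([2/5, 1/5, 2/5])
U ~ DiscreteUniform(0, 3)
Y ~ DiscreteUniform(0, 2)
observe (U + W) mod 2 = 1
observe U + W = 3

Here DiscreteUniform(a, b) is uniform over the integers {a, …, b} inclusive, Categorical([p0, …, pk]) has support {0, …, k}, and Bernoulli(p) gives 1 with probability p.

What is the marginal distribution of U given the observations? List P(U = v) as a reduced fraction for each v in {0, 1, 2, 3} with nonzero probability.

Enumerate traces; 108 have nonzero weight after conditioning:
  (Z=0, X=0, V=2, W=0, U=3, Y=0) weight 1/200
  (Z=0, X=0, V=2, W=0, U=3, Y=1) weight 1/200
  (Z=0, X=0, V=2, W=0, U=3, Y=2) weight 1/200
  (Z=0, X=0, V=2, W=1, U=2, Y=0) weight 1/400
  (Z=0, X=0, V=2, W=1, U=2, Y=1) weight 1/400
  (Z=0, X=0, V=2, W=1, U=2, Y=2) weight 1/400
  (Z=0, X=0, V=2, W=2, U=1, Y=0) weight 1/200
  (Z=0, X=0, V=2, W=2, U=1, Y=1) weight 1/200
  … 100 more
Group by U:
  weight(U=1) = 553/6000
  weight(U=2) = 197/3000
  weight(U=3) = 553/6000
Total weight = 553/6000 + 197/3000 + 553/6000 = 1/4
P(U=1 | obs) = 553/6000 / 1/4 = 553/1500
P(U=2 | obs) = 197/3000 / 1/4 = 197/750
P(U=3 | obs) = 553/6000 / 1/4 = 553/1500

P(U=1) = 553/1500, P(U=2) = 197/750, P(U=3) = 553/1500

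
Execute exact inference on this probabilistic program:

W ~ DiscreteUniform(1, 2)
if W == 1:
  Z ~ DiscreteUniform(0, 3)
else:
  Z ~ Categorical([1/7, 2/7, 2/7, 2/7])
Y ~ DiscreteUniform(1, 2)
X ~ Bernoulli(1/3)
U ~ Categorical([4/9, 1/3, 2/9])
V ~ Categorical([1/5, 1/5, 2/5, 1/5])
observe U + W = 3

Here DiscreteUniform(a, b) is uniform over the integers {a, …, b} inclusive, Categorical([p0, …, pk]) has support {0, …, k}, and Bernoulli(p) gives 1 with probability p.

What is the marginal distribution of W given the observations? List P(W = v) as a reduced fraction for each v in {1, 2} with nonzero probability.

Enumerate traces; 128 have nonzero weight after conditioning:
  (W=1, Z=0, Y=1, X=0, U=2, V=0) weight 1/540
  (W=1, Z=0, Y=1, X=0, U=2, V=1) weight 1/540
  (W=1, Z=0, Y=1, X=0, U=2, V=2) weight 1/270
  (W=1, Z=0, Y=1, X=0, U=2, V=3) weight 1/540
  (W=1, Z=0, Y=1, X=1, U=2, V=0) weight 1/1080
  (W=1, Z=0, Y=1, X=1, U=2, V=1) weight 1/1080
  (W=1, Z=0, Y=1, X=1, U=2, V=2) weight 1/540
  (W=1, Z=0, Y=1, X=1, U=2, V=3) weight 1/1080
  (W=2, Z=0, Y=1, X=0, U=1, V=0) weight 1/630
  … 119 more
Group by W:
  weight(W=1) = 1/9
  weight(W=2) = 1/6
Total weight = 1/9 + 1/6 = 5/18
P(W=1 | obs) = 1/9 / 5/18 = 2/5
P(W=2 | obs) = 1/6 / 5/18 = 3/5

P(W=1) = 2/5, P(W=2) = 3/5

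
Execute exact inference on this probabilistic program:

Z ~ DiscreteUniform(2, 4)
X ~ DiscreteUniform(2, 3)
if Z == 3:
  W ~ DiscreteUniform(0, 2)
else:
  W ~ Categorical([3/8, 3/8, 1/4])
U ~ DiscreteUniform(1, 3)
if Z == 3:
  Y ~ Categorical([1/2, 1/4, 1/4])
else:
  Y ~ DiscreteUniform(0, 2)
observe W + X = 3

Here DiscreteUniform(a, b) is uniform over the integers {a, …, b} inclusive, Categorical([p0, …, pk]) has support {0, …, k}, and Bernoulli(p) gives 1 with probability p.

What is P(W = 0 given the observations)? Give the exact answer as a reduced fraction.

Enumerate traces; 54 have nonzero weight after conditioning:
  (Z=2, X=2, W=1, U=1, Y=0) weight 1/144
  (Z=2, X=2, W=1, U=1, Y=1) weight 1/144
  (Z=2, X=2, W=1, U=1, Y=2) weight 1/144
  (Z=2, X=2, W=1, U=2, Y=0) weight 1/144
  (Z=2, X=2, W=1, U=2, Y=1) weight 1/144
  (Z=2, X=2, W=1, U=2, Y=2) weight 1/144
  (Z=2, X=2, W=1, U=3, Y=0) weight 1/144
  (Z=2, X=2, W=1, U=3, Y=1) weight 1/144
  (Z=2, X=3, W=0, U=1, Y=0) weight 1/144
  … 45 more
Group by W:
  weight(W=0) = 13/72
  weight(W=1) = 13/72
Total weight = 13/72 + 13/72 = 13/36
P(W=0 | obs) = 13/72 / 13/36 = 1/2
P(W=1 | obs) = 13/72 / 13/36 = 1/2

P(W = 0 | obs) = 1/2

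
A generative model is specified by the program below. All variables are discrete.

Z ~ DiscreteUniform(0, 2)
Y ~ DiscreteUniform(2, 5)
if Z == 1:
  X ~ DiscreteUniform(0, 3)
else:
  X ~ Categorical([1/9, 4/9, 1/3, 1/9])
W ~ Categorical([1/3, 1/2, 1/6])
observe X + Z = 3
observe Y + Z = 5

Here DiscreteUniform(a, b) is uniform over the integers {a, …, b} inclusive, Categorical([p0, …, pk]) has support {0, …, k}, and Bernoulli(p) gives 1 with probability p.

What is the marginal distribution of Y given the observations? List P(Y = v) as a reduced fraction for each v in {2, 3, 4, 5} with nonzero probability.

Enumerate traces; 9 have nonzero weight after conditioning:
  (Z=0, Y=5, X=3, W=0) weight 1/324
  (Z=0, Y=5, X=3, W=1) weight 1/216
  (Z=0, Y=5, X=3, W=2) weight 1/648
  (Z=1, Y=4, X=2, W=0) weight 1/144
  (Z=1, Y=4, X=2, W=1) weight 1/96
  (Z=1, Y=4, X=2, W=2) weight 1/288
  (Z=2, Y=3, X=1, W=0) weight 1/81
  (Z=2, Y=3, X=1, W=1) weight 1/54
  … 1 more
Group by Y:
  weight(Y=3) = 1/27
  weight(Y=4) = 1/48
  weight(Y=5) = 1/108
Total weight = 1/27 + 1/48 + 1/108 = 29/432
P(Y=3 | obs) = 1/27 / 29/432 = 16/29
P(Y=4 | obs) = 1/48 / 29/432 = 9/29
P(Y=5 | obs) = 1/108 / 29/432 = 4/29

P(Y=3) = 16/29, P(Y=4) = 9/29, P(Y=5) = 4/29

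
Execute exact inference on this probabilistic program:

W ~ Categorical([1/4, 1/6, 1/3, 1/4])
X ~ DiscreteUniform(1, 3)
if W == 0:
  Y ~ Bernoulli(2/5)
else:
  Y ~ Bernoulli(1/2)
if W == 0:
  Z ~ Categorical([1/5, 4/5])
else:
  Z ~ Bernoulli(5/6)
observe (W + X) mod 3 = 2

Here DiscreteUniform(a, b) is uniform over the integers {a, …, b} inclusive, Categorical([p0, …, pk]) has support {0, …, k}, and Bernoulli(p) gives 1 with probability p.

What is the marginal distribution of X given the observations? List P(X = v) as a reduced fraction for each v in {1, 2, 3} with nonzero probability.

Enumerate traces; 16 have nonzero weight after conditioning:
  (W=0, X=2, Y=0, Z=0) weight 1/100
  (W=0, X=2, Y=0, Z=1) weight 1/25
  (W=0, X=2, Y=1, Z=0) weight 1/150
  (W=0, X=2, Y=1, Z=1) weight 2/75
  (W=1, X=1, Y=0, Z=0) weight 1/216
  (W=1, X=1, Y=0, Z=1) weight 5/216
  (W=1, X=1, Y=1, Z=0) weight 1/216
  (W=1, X=1, Y=1, Z=1) weight 5/216
  (W=2, X=3, Y=0, Z=0) weight 1/108
  … 7 more
Group by X:
  weight(X=1) = 1/18
  weight(X=2) = 1/6
  weight(X=3) = 1/9
Total weight = 1/18 + 1/6 + 1/9 = 1/3
P(X=1 | obs) = 1/18 / 1/3 = 1/6
P(X=2 | obs) = 1/6 / 1/3 = 1/2
P(X=3 | obs) = 1/9 / 1/3 = 1/3

P(X=1) = 1/6, P(X=2) = 1/2, P(X=3) = 1/3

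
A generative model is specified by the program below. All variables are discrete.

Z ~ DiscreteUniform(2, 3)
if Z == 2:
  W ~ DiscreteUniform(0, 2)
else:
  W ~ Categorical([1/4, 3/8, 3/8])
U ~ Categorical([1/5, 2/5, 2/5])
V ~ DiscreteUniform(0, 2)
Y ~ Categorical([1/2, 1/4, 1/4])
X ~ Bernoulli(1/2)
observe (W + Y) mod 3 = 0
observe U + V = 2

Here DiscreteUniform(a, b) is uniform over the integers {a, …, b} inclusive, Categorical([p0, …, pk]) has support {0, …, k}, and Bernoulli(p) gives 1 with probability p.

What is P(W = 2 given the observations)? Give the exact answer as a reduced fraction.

Enumerate traces; 36 have nonzero weight after conditioning:
  (Z=2, W=0, U=0, V=2, Y=0, X=0) weight 1/360
  (Z=2, W=0, U=0, V=2, Y=0, X=1) weight 1/360
  (Z=2, W=0, U=1, V=1, Y=0, X=0) weight 1/180
  (Z=2, W=0, U=1, V=1, Y=0, X=1) weight 1/180
  (Z=2, W=0, U=2, V=0, Y=0, X=0) weight 1/180
  (Z=2, W=0, U=2, V=0, Y=0, X=1) weight 1/180
  (Z=2, W=1, U=0, V=2, Y=2, X=0) weight 1/720
  (Z=2, W=1, U=0, V=2, Y=2, X=1) weight 1/720
  (Z=2, W=2, U=0, V=2, Y=1, X=0) weight 1/720
  … 27 more
Group by W:
  weight(W=0) = 7/144
  weight(W=1) = 17/576
  weight(W=2) = 17/576
Total weight = 7/144 + 17/576 + 17/576 = 31/288
P(W=0 | obs) = 7/144 / 31/288 = 14/31
P(W=1 | obs) = 17/576 / 31/288 = 17/62
P(W=2 | obs) = 17/576 / 31/288 = 17/62

P(W = 2 | obs) = 17/62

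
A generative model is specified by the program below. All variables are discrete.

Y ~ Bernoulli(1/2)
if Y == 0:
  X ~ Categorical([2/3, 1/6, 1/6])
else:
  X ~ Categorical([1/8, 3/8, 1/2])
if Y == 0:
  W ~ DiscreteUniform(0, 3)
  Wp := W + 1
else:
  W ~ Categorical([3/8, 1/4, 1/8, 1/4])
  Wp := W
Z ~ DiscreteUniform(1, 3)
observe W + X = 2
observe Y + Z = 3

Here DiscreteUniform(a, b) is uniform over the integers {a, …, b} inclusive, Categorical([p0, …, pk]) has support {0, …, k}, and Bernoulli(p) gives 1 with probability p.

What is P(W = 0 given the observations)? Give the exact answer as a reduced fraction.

Enumerate traces; 6 have nonzero weight after conditioning:
  (Y=0, X=0, W=2, Z=3) weight 1/36
  (Y=0, X=1, W=1, Z=3) weight 1/144
  (Y=0, X=2, W=0, Z=3) weight 1/144
  (Y=1, X=0, W=2, Z=2) weight 1/384
  (Y=1, X=1, W=1, Z=2) weight 1/64
  (Y=1, X=2, W=0, Z=2) weight 1/32
Group by W:
  weight(W=0) = 11/288
  weight(W=1) = 13/576
  weight(W=2) = 35/1152
Total weight = 11/288 + 13/576 + 35/1152 = 35/384
P(W=0 | obs) = 11/288 / 35/384 = 44/105
P(W=1 | obs) = 13/576 / 35/384 = 26/105
P(W=2 | obs) = 35/1152 / 35/384 = 1/3

P(W = 0 | obs) = 44/105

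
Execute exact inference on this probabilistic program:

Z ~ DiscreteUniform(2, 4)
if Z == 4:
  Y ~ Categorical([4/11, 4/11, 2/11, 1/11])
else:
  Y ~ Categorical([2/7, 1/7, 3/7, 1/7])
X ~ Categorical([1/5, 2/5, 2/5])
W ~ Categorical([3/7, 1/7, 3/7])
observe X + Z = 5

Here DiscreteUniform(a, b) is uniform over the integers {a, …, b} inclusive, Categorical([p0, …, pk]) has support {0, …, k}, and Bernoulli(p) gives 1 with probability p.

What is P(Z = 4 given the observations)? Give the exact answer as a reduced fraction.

Enumerate traces; 24 have nonzero weight after conditioning:
  (Z=3, Y=0, X=2, W=0) weight 4/245
  (Z=3, Y=0, X=2, W=1) weight 4/735
  (Z=3, Y=0, X=2, W=2) weight 4/245
  (Z=3, Y=1, X=2, W=0) weight 2/245
  (Z=3, Y=1, X=2, W=1) weight 2/735
  (Z=3, Y=1, X=2, W=2) weight 2/245
  (Z=3, Y=2, X=2, W=0) weight 6/245
  (Z=3, Y=2, X=2, W=1) weight 2/245
  (Z=4, Y=0, X=1, W=0) weight 8/385
  … 15 more
Group by Z:
  weight(Z=3) = 2/15
  weight(Z=4) = 2/15
Total weight = 2/15 + 2/15 = 4/15
P(Z=3 | obs) = 2/15 / 4/15 = 1/2
P(Z=4 | obs) = 2/15 / 4/15 = 1/2

P(Z = 4 | obs) = 1/2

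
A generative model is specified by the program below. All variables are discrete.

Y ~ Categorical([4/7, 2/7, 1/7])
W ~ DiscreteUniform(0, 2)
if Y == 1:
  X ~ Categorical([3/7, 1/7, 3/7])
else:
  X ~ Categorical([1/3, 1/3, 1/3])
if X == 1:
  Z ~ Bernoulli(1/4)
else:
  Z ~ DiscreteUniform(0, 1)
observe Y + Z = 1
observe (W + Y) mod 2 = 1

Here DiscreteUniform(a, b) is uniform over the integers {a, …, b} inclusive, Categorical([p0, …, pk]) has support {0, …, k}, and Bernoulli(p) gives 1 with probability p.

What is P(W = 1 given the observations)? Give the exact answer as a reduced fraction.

P(W = 1 | obs) = 7/16

Enumerate traces; 9 have nonzero weight after conditioning:
  (Y=0, W=1, X=0, Z=1) weight 2/63
  (Y=0, W=1, X=1, Z=1) weight 1/63
  (Y=0, W=1, X=2, Z=1) weight 2/63
  (Y=1, W=0, X=0, Z=0) weight 1/49
  (Y=1, W=0, X=1, Z=0) weight 1/98
  (Y=1, W=0, X=2, Z=0) weight 1/49
  (Y=1, W=2, X=0, Z=0) weight 1/49
  (Y=1, W=2, X=1, Z=0) weight 1/98
  … 1 more
Group by W:
  weight(W=0) = 5/98
  weight(W=1) = 5/63
  weight(W=2) = 5/98
Total weight = 5/98 + 5/63 + 5/98 = 80/441
P(W=0 | obs) = 5/98 / 80/441 = 9/32
P(W=1 | obs) = 5/63 / 80/441 = 7/16
P(W=2 | obs) = 5/98 / 80/441 = 9/32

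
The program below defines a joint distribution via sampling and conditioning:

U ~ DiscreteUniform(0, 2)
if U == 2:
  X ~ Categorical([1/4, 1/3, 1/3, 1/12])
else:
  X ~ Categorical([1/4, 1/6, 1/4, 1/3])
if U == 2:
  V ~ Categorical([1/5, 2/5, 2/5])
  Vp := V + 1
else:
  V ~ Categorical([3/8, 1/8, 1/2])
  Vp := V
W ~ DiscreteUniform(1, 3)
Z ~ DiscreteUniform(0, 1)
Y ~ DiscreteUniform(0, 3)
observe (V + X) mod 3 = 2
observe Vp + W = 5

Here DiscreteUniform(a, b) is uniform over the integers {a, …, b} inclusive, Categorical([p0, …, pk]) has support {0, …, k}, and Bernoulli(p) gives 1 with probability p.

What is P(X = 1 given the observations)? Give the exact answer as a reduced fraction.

Enumerate traces; 56 have nonzero weight after conditioning:
  (U=0, X=0, V=2, W=3, Z=0, Y=0) weight 1/576
  (U=0, X=0, V=2, W=3, Z=0, Y=1) weight 1/576
  (U=0, X=0, V=2, W=3, Z=0, Y=2) weight 1/576
  (U=0, X=0, V=2, W=3, Z=0, Y=3) weight 1/576
  (U=0, X=0, V=2, W=3, Z=1, Y=0) weight 1/576
  (U=0, X=0, V=2, W=3, Z=1, Y=1) weight 1/576
  (U=0, X=0, V=2, W=3, Z=1, Y=2) weight 1/576
  (U=0, X=0, V=2, W=3, Z=1, Y=3) weight 1/576
  (U=0, X=3, V=2, W=3, Z=0, Y=0) weight 1/432
  (U=2, X=1, V=1, W=3, Z=0, Y=0) weight 1/540
  … 46 more
Group by X:
  weight(X=0) = 7/180
  weight(X=1) = 2/135
  weight(X=3) = 11/270
Total weight = 7/180 + 2/135 + 11/270 = 17/180
P(X=0 | obs) = 7/180 / 17/180 = 7/17
P(X=1 | obs) = 2/135 / 17/180 = 8/51
P(X=3 | obs) = 11/270 / 17/180 = 22/51

P(X = 1 | obs) = 8/51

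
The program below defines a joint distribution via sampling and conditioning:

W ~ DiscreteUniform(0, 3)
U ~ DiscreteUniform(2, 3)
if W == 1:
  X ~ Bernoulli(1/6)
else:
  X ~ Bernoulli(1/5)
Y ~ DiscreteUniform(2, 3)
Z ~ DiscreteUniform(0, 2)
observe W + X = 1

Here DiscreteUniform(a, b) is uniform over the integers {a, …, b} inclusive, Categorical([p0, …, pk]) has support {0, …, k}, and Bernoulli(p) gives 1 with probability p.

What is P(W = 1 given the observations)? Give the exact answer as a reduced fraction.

Enumerate traces; 24 have nonzero weight after conditioning:
  (W=0, U=2, X=1, Y=2, Z=0) weight 1/240
  (W=0, U=2, X=1, Y=2, Z=1) weight 1/240
  (W=0, U=2, X=1, Y=2, Z=2) weight 1/240
  (W=0, U=2, X=1, Y=3, Z=0) weight 1/240
  (W=0, U=2, X=1, Y=3, Z=1) weight 1/240
  (W=0, U=2, X=1, Y=3, Z=2) weight 1/240
  (W=0, U=3, X=1, Y=2, Z=0) weight 1/240
  (W=0, U=3, X=1, Y=2, Z=1) weight 1/240
  (W=1, U=2, X=0, Y=2, Z=0) weight 5/288
  … 15 more
Group by W:
  weight(W=0) = 1/20
  weight(W=1) = 5/24
Total weight = 1/20 + 5/24 = 31/120
P(W=0 | obs) = 1/20 / 31/120 = 6/31
P(W=1 | obs) = 5/24 / 31/120 = 25/31

P(W = 1 | obs) = 25/31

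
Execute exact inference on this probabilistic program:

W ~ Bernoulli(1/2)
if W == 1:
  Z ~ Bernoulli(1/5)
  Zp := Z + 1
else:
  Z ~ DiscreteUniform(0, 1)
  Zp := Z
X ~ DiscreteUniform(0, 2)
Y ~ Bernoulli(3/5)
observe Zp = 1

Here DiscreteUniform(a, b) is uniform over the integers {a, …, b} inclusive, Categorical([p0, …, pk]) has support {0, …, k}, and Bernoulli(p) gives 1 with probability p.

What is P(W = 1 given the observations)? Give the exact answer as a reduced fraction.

P(W = 1 | obs) = 8/13

Enumerate traces; 12 have nonzero weight after conditioning:
  (W=0, Z=1, X=0, Y=0) weight 1/30
  (W=0, Z=1, X=0, Y=1) weight 1/20
  (W=0, Z=1, X=1, Y=0) weight 1/30
  (W=0, Z=1, X=1, Y=1) weight 1/20
  (W=0, Z=1, X=2, Y=0) weight 1/30
  (W=0, Z=1, X=2, Y=1) weight 1/20
  (W=1, Z=0, X=0, Y=0) weight 4/75
  (W=1, Z=0, X=0, Y=1) weight 2/25
  … 4 more
Group by W:
  weight(W=0) = 1/4
  weight(W=1) = 2/5
Total weight = 1/4 + 2/5 = 13/20
P(W=0 | obs) = 1/4 / 13/20 = 5/13
P(W=1 | obs) = 2/5 / 13/20 = 8/13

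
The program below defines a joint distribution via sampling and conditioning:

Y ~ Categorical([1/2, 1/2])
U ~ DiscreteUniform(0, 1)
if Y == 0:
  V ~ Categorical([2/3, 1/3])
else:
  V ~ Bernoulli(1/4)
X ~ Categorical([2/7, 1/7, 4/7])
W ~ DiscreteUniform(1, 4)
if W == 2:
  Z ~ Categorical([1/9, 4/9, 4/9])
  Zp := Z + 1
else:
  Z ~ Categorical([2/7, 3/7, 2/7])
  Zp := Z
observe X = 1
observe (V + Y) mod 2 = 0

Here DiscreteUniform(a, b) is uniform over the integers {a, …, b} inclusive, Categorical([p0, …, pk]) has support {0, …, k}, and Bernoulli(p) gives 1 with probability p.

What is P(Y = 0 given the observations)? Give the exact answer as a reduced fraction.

P(Y = 0 | obs) = 8/11

Enumerate traces; 48 have nonzero weight after conditioning:
  (Y=0, U=0, V=0, X=1, W=1, Z=0) weight 1/588
  (Y=0, U=0, V=0, X=1, W=1, Z=1) weight 1/392
  (Y=0, U=0, V=0, X=1, W=1, Z=2) weight 1/588
  (Y=0, U=0, V=0, X=1, W=2, Z=0) weight 1/1512
  (Y=0, U=0, V=0, X=1, W=2, Z=1) weight 1/378
  (Y=0, U=0, V=0, X=1, W=2, Z=2) weight 1/378
  (Y=0, U=0, V=0, X=1, W=3, Z=0) weight 1/588
  (Y=0, U=0, V=0, X=1, W=3, Z=1) weight 1/392
  (Y=1, U=0, V=1, X=1, W=1, Z=0) weight 1/1568
  … 39 more
Group by Y:
  weight(Y=0) = 1/21
  weight(Y=1) = 1/56
Total weight = 1/21 + 1/56 = 11/168
P(Y=0 | obs) = 1/21 / 11/168 = 8/11
P(Y=1 | obs) = 1/56 / 11/168 = 3/11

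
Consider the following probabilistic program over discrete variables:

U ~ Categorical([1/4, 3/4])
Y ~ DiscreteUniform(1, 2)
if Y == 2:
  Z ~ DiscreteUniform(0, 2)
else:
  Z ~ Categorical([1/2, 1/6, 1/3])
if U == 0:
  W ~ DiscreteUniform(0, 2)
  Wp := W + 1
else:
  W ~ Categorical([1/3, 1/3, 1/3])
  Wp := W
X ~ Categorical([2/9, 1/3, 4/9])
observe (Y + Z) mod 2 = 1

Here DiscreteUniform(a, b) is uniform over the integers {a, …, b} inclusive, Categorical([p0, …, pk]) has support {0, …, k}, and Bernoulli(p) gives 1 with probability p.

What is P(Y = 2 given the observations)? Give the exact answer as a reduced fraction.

P(Y = 2 | obs) = 2/7

Enumerate traces; 54 have nonzero weight after conditioning:
  (U=0, Y=1, Z=0, W=0, X=0) weight 1/216
  (U=0, Y=1, Z=0, W=0, X=1) weight 1/144
  (U=0, Y=1, Z=0, W=0, X=2) weight 1/108
  (U=0, Y=1, Z=0, W=1, X=0) weight 1/216
  (U=0, Y=1, Z=0, W=1, X=1) weight 1/144
  (U=0, Y=1, Z=0, W=1, X=2) weight 1/108
  (U=0, Y=1, Z=0, W=2, X=0) weight 1/216
  (U=0, Y=1, Z=0, W=2, X=1) weight 1/144
  (U=0, Y=2, Z=1, W=0, X=0) weight 1/324
  … 45 more
Group by Y:
  weight(Y=1) = 5/12
  weight(Y=2) = 1/6
Total weight = 5/12 + 1/6 = 7/12
P(Y=1 | obs) = 5/12 / 7/12 = 5/7
P(Y=2 | obs) = 1/6 / 7/12 = 2/7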